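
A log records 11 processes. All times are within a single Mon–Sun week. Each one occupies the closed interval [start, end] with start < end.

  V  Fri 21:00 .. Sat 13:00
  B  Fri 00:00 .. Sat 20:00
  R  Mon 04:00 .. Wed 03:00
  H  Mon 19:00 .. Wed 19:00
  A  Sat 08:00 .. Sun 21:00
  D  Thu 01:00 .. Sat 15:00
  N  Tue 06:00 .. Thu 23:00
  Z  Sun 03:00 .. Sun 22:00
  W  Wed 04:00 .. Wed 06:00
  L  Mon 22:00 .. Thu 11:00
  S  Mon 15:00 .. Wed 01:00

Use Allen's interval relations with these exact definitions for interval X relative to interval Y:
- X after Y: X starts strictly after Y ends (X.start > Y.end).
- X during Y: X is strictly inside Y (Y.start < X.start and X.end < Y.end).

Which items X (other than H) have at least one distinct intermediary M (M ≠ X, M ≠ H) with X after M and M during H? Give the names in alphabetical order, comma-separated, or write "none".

A, B, D, V, Z

Target H = [Mon 19:00, Wed 19:00].
Intermediaries M with M during H: W.
Via W — items with X after W: A, B, D, V, Z.
Union: A, B, D, V, Z.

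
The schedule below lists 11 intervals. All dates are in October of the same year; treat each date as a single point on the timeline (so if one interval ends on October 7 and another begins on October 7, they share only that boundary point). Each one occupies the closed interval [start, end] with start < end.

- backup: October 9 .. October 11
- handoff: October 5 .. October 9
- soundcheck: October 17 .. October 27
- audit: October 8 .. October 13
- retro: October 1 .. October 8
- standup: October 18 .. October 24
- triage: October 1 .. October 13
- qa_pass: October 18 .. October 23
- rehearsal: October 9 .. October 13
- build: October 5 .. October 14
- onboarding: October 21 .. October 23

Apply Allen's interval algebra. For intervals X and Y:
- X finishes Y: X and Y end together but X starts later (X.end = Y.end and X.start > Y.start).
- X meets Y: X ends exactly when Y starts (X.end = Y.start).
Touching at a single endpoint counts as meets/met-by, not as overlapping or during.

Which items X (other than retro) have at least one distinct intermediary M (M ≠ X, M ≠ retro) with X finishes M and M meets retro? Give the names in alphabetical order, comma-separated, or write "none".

none

Target retro = [October 1, October 8].
Intermediaries M with M meets retro: none.
Union: none.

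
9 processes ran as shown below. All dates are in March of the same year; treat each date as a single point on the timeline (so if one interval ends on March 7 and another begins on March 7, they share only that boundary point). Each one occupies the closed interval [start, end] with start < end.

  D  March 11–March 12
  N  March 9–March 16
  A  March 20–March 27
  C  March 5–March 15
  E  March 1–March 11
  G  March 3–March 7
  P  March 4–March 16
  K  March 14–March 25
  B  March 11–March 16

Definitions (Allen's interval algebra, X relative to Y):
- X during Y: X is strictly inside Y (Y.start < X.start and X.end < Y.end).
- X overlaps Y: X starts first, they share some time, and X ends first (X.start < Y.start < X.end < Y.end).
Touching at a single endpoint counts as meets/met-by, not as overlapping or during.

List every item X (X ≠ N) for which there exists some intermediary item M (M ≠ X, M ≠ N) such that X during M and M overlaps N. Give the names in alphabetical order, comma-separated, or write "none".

Target N = [March 9, March 16].
Intermediaries M with M overlaps N: C, E.
Via C — items with X during C: D.
Via E — items with X during E: G.
Union: D, G.

D, G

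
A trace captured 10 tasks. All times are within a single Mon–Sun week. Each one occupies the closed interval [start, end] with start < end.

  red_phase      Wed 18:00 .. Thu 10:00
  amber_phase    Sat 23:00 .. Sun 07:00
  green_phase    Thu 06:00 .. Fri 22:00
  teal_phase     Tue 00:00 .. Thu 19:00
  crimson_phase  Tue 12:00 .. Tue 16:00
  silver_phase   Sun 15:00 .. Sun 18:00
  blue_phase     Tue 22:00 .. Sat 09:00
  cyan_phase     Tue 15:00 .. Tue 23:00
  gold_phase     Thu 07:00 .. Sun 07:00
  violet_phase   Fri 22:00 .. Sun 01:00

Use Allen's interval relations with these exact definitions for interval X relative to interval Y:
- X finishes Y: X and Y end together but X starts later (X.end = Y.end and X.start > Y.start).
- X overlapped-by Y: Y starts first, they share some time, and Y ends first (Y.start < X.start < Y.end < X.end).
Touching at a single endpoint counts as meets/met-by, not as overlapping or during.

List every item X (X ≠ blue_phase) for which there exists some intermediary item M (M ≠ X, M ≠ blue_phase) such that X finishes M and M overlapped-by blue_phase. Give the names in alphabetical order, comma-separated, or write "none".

Target blue_phase = [Tue 22:00, Sat 09:00].
Intermediaries M with M overlapped-by blue_phase: gold_phase, violet_phase.
Via gold_phase — items with X finishes gold_phase: amber_phase.
Via violet_phase — items with X finishes violet_phase: none.
Union: amber_phase.

amber_phase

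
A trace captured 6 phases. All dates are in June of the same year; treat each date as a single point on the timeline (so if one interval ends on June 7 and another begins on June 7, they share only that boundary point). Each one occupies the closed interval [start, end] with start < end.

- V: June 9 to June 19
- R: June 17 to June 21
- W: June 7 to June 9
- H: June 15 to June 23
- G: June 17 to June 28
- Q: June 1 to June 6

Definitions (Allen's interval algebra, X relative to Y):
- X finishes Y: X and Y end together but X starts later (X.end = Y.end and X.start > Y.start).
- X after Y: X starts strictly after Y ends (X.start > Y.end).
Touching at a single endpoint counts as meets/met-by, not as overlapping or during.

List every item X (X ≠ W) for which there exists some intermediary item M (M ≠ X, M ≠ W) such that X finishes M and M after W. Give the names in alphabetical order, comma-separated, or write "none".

none

Target W = [June 7, June 9].
Intermediaries M with M after W: G, H, R.
Via G — items with X finishes G: none.
Via H — items with X finishes H: none.
Via R — items with X finishes R: none.
Union: none.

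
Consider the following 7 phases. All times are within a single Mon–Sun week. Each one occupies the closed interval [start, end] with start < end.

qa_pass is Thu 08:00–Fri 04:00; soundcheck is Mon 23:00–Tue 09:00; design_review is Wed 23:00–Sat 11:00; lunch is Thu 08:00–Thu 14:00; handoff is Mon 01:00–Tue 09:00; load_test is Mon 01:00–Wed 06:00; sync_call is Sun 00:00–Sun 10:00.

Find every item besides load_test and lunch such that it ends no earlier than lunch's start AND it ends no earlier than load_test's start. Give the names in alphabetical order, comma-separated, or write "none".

Conditions: its end is no earlier than lunch's start (X.end >= Thu 08:00) AND its end is no earlier than load_test's start (X.end >= Mon 01:00).
design_review: end Sat 11:00 >= Thu 08:00? ✓; end Sat 11:00 >= Mon 01:00? ✓ → yes.
handoff: end Tue 09:00 >= Thu 08:00? ✗; end Tue 09:00 >= Mon 01:00? ✓ → no.
qa_pass: end Fri 04:00 >= Thu 08:00? ✓; end Fri 04:00 >= Mon 01:00? ✓ → yes.
soundcheck: end Tue 09:00 >= Thu 08:00? ✗; end Tue 09:00 >= Mon 01:00? ✓ → no.
sync_call: end Sun 10:00 >= Thu 08:00? ✓; end Sun 10:00 >= Mon 01:00? ✓ → yes.
Result: design_review, qa_pass, sync_call.

design_review, qa_pass, sync_call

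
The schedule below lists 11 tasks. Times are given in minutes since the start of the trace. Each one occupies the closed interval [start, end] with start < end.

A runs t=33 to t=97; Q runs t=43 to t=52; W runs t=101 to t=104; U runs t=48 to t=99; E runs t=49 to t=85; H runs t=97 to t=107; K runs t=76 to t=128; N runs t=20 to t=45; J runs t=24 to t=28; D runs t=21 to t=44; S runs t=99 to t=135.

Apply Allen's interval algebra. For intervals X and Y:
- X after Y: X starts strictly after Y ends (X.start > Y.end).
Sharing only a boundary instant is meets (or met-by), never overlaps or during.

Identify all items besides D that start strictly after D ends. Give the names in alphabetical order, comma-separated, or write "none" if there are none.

E, H, K, S, U, W

Target D = [t=21, t=44].
A [t=33, t=97] → overlapped-by → no.
E [t=49, t=85] → after → yes.
H [t=97, t=107] → after → yes.
J [t=24, t=28] → during → no.
K [t=76, t=128] → after → yes.
N [t=20, t=45] → contains → no.
Q [t=43, t=52] → overlapped-by → no.
S [t=99, t=135] → after → yes.
U [t=48, t=99] → after → yes.
W [t=101, t=104] → after → yes.
Result: E, H, K, S, U, W.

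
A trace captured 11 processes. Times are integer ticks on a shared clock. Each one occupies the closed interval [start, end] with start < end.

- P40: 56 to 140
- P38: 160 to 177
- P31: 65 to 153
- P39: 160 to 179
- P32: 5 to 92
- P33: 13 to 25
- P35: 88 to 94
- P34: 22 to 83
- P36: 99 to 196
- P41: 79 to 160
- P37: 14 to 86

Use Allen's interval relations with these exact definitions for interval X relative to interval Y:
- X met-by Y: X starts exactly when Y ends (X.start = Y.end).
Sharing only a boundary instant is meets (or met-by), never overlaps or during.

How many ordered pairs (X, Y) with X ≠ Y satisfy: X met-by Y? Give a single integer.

2

Checking all 110 ordered pairs for relation 'met-by'; matching pairs in alphabetical order:
(P38, P41): P38 met-by P41 ✓
(P39, P41): P39 met-by P41 ✓
Count: 2.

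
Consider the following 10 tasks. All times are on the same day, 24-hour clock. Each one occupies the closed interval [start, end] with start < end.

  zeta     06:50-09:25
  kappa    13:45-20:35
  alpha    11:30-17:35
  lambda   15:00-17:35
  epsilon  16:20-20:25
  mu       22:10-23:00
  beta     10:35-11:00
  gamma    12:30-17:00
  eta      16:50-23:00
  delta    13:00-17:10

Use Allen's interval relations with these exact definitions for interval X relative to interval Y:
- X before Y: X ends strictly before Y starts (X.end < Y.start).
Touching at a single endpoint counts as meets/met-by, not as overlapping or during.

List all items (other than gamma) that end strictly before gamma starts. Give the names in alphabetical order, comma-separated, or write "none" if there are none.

Target gamma = [12:30, 17:00].
alpha [11:30, 17:35] → contains → no.
beta [10:35, 11:00] → before → yes.
delta [13:00, 17:10] → overlapped-by → no.
epsilon [16:20, 20:25] → overlapped-by → no.
eta [16:50, 23:00] → overlapped-by → no.
kappa [13:45, 20:35] → overlapped-by → no.
lambda [15:00, 17:35] → overlapped-by → no.
mu [22:10, 23:00] → after → no.
zeta [06:50, 09:25] → before → yes.
Result: beta, zeta.

beta, zeta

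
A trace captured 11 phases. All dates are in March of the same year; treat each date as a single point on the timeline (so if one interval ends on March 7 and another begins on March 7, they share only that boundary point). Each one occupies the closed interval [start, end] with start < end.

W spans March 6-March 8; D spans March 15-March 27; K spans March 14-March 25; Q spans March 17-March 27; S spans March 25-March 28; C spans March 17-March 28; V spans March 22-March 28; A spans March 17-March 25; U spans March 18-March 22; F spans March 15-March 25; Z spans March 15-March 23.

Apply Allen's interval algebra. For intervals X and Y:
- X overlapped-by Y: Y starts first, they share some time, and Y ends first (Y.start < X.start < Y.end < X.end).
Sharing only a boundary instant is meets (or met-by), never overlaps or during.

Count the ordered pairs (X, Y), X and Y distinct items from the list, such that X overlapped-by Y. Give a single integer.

Checking all 110 ordered pairs for relation 'overlapped-by'; matching pairs in alphabetical order:
(A, Z): A overlapped-by Z ✓
(C, D): C overlapped-by D ✓
(C, F): C overlapped-by F ✓
(C, K): C overlapped-by K ✓
(C, Z): C overlapped-by Z ✓
(D, K): D overlapped-by K ✓
(Q, F): Q overlapped-by F ✓
(Q, K): Q overlapped-by K ✓
(Q, Z): Q overlapped-by Z ✓
(S, D): S overlapped-by D ✓
(S, Q): S overlapped-by Q ✓
(V, A): V overlapped-by A ✓
(V, D): V overlapped-by D ✓
(V, F): V overlapped-by F ✓
(V, K): V overlapped-by K ✓
(V, Q): V overlapped-by Q ✓
(V, Z): V overlapped-by Z ✓
Count: 17.

17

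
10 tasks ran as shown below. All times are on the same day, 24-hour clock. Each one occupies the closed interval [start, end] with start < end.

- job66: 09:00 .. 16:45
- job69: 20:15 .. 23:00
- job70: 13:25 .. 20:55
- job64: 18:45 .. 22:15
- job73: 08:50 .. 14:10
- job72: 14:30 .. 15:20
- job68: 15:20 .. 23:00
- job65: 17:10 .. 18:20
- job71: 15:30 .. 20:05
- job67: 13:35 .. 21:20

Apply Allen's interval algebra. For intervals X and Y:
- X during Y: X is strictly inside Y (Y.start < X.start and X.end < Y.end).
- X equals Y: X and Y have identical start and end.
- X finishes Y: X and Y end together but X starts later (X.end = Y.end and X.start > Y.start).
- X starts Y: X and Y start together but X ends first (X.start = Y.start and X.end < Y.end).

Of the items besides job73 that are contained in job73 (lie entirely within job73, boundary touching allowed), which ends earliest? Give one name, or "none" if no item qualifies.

none

Target job73 = [08:50, 14:10].
job64 [18:45, 22:15] → after → excluded.
job65 [17:10, 18:20] → after → excluded.
job66 [09:00, 16:45] → overlapped-by → excluded.
job67 [13:35, 21:20] → overlapped-by → excluded.
job68 [15:20, 23:00] → after → excluded.
job69 [20:15, 23:00] → after → excluded.
job70 [13:25, 20:55] → overlapped-by → excluded.
job71 [15:30, 20:05] → after → excluded.
job72 [14:30, 15:20] → after → excluded.
No candidates → none.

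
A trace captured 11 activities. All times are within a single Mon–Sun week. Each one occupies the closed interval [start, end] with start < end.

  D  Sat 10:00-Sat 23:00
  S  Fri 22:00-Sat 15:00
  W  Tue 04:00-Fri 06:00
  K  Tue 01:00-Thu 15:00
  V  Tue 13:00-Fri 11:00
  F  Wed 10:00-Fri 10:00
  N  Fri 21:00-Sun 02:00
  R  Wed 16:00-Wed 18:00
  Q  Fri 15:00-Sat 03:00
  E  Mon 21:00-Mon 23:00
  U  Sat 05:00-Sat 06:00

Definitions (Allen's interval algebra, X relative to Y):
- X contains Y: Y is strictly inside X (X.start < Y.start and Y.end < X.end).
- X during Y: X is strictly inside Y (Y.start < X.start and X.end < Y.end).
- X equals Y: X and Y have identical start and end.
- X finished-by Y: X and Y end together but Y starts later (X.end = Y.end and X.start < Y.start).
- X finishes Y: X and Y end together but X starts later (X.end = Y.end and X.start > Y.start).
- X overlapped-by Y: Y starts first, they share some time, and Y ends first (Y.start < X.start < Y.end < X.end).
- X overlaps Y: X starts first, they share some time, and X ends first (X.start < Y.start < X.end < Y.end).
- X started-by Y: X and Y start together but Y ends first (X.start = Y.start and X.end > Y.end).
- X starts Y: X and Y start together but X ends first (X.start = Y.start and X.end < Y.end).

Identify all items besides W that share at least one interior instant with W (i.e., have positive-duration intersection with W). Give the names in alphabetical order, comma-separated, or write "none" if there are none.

F, K, R, V

Target W = [Tue 04:00, Fri 06:00].
D [Sat 10:00, Sat 23:00] → after → no.
E [Mon 21:00, Mon 23:00] → before → no.
F [Wed 10:00, Fri 10:00] → overlapped-by → yes.
K [Tue 01:00, Thu 15:00] → overlaps → yes.
N [Fri 21:00, Sun 02:00] → after → no.
Q [Fri 15:00, Sat 03:00] → after → no.
R [Wed 16:00, Wed 18:00] → during → yes.
S [Fri 22:00, Sat 15:00] → after → no.
U [Sat 05:00, Sat 06:00] → after → no.
V [Tue 13:00, Fri 11:00] → overlapped-by → yes.
Result: F, K, R, V.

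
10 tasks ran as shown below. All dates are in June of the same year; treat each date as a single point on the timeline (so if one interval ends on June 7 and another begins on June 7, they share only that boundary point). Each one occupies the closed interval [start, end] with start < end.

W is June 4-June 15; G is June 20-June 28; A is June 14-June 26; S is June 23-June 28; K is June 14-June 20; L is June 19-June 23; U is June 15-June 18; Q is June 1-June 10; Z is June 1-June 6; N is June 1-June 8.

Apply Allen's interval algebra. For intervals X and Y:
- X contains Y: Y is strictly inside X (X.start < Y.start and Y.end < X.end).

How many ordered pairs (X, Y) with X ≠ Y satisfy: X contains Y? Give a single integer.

Checking all 90 ordered pairs for relation 'contains'; matching pairs in alphabetical order:
(A, L): A contains L ✓
(A, U): A contains U ✓
(K, U): K contains U ✓
Count: 3.

3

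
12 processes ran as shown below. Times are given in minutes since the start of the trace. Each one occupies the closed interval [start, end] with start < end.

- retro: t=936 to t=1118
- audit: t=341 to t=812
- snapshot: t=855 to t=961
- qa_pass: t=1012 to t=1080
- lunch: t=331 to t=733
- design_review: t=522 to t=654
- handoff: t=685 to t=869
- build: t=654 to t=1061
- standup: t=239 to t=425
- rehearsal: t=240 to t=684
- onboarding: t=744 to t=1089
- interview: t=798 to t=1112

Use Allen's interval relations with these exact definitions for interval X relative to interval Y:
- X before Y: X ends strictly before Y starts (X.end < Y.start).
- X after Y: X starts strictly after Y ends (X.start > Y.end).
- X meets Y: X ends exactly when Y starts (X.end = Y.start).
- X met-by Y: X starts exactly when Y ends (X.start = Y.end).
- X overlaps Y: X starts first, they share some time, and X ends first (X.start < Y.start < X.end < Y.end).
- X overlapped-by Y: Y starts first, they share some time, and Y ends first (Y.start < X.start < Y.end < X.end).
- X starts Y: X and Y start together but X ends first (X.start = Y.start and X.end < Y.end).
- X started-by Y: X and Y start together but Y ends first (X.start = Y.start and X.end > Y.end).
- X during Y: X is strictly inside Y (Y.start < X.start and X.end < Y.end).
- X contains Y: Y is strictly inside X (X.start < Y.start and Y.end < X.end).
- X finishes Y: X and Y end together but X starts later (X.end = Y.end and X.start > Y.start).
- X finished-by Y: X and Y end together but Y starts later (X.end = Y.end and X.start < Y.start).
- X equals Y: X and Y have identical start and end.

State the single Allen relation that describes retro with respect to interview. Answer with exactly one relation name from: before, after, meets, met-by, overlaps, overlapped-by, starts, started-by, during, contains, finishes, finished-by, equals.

retro = [t=936, t=1118]; interview = [t=798, t=1112].
Compare endpoints: retro.start > interview.start, retro.start < interview.end, retro.end > interview.start, retro.end > interview.end.
That pattern is 'overlapped-by'.

overlapped-by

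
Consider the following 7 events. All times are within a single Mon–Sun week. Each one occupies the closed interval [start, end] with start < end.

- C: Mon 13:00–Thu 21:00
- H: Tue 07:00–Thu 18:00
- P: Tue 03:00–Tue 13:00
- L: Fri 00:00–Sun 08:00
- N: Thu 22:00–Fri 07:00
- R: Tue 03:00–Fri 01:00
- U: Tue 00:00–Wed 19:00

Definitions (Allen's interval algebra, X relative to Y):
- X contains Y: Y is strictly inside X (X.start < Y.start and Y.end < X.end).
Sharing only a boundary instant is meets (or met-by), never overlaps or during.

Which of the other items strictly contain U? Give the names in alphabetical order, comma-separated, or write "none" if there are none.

Target U = [Tue 00:00, Wed 19:00].
C [Mon 13:00, Thu 21:00] → contains → yes.
H [Tue 07:00, Thu 18:00] → overlapped-by → no.
L [Fri 00:00, Sun 08:00] → after → no.
N [Thu 22:00, Fri 07:00] → after → no.
P [Tue 03:00, Tue 13:00] → during → no.
R [Tue 03:00, Fri 01:00] → overlapped-by → no.
Result: C.

C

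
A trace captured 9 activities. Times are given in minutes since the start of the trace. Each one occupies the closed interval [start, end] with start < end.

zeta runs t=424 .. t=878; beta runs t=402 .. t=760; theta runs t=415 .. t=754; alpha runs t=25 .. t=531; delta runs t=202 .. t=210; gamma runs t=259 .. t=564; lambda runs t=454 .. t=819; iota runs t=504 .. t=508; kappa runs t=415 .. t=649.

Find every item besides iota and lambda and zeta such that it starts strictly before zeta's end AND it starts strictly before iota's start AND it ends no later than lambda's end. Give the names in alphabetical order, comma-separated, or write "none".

Conditions: its start is strictly before zeta's end (X.start < t=878) AND its start is strictly before iota's start (X.start < t=504) AND its end is no later than lambda's end (X.end <= t=819).
alpha: start t=25 < t=878? ✓; start t=25 < t=504? ✓; end t=531 <= t=819? ✓ → yes.
beta: start t=402 < t=878? ✓; start t=402 < t=504? ✓; end t=760 <= t=819? ✓ → yes.
delta: start t=202 < t=878? ✓; start t=202 < t=504? ✓; end t=210 <= t=819? ✓ → yes.
gamma: start t=259 < t=878? ✓; start t=259 < t=504? ✓; end t=564 <= t=819? ✓ → yes.
kappa: start t=415 < t=878? ✓; start t=415 < t=504? ✓; end t=649 <= t=819? ✓ → yes.
theta: start t=415 < t=878? ✓; start t=415 < t=504? ✓; end t=754 <= t=819? ✓ → yes.
Result: alpha, beta, delta, gamma, kappa, theta.

alpha, beta, delta, gamma, kappa, theta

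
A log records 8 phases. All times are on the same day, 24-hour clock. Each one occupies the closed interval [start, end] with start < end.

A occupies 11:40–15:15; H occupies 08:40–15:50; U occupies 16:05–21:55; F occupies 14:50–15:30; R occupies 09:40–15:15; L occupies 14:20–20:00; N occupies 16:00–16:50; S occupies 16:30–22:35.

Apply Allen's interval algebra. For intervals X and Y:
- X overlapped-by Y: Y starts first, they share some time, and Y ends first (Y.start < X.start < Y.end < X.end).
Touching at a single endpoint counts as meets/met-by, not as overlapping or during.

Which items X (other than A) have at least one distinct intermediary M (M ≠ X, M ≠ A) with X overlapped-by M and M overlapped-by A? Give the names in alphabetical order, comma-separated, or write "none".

S, U

Target A = [11:40, 15:15].
Intermediaries M with M overlapped-by A: F, L.
Via F — items with X overlapped-by F: none.
Via L — items with X overlapped-by L: S, U.
Union: S, U.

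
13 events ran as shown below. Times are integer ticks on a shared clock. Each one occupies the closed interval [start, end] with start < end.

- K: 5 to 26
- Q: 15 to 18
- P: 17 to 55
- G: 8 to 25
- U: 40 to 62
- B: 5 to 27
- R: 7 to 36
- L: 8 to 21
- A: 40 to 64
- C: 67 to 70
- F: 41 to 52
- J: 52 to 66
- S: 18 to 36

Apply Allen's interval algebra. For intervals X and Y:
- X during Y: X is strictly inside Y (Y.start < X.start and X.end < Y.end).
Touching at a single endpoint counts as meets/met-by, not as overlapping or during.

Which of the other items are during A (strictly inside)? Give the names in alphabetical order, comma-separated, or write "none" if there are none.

F

Target A = [40, 64].
B [5, 27] → before → no.
C [67, 70] → after → no.
F [41, 52] → during → yes.
G [8, 25] → before → no.
J [52, 66] → overlapped-by → no.
K [5, 26] → before → no.
L [8, 21] → before → no.
P [17, 55] → overlaps → no.
Q [15, 18] → before → no.
R [7, 36] → before → no.
S [18, 36] → before → no.
U [40, 62] → starts → no.
Result: F.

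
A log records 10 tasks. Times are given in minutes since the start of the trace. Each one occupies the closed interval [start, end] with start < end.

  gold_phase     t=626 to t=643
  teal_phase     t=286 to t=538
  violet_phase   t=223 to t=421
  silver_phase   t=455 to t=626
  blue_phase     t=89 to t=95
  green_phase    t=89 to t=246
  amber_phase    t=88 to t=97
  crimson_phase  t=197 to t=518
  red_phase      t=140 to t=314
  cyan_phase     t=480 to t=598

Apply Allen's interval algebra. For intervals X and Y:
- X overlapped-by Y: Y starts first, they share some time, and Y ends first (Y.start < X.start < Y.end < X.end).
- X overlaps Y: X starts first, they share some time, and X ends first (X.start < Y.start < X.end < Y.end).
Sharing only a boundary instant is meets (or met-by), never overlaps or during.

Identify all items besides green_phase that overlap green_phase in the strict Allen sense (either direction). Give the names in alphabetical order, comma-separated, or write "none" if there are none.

amber_phase, crimson_phase, red_phase, violet_phase

Target green_phase = [t=89, t=246].
amber_phase [t=88, t=97] → overlaps → yes.
blue_phase [t=89, t=95] → starts → no.
crimson_phase [t=197, t=518] → overlapped-by → yes.
cyan_phase [t=480, t=598] → after → no.
gold_phase [t=626, t=643] → after → no.
red_phase [t=140, t=314] → overlapped-by → yes.
silver_phase [t=455, t=626] → after → no.
teal_phase [t=286, t=538] → after → no.
violet_phase [t=223, t=421] → overlapped-by → yes.
Result: amber_phase, crimson_phase, red_phase, violet_phase.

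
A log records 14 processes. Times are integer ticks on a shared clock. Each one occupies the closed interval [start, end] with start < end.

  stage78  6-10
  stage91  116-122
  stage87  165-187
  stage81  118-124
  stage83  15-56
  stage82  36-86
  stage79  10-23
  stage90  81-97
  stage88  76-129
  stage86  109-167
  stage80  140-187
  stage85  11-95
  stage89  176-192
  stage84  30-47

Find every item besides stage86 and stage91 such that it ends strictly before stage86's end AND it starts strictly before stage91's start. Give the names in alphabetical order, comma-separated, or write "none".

stage78, stage79, stage82, stage83, stage84, stage85, stage88, stage90

Conditions: its end is strictly before stage86's end (X.end < 167) AND its start is strictly before stage91's start (X.start < 116).
stage78: end 10 < 167? ✓; start 6 < 116? ✓ → yes.
stage79: end 23 < 167? ✓; start 10 < 116? ✓ → yes.
stage80: end 187 < 167? ✗; start 140 < 116? ✗ → no.
stage81: end 124 < 167? ✓; start 118 < 116? ✗ → no.
stage82: end 86 < 167? ✓; start 36 < 116? ✓ → yes.
stage83: end 56 < 167? ✓; start 15 < 116? ✓ → yes.
stage84: end 47 < 167? ✓; start 30 < 116? ✓ → yes.
stage85: end 95 < 167? ✓; start 11 < 116? ✓ → yes.
stage87: end 187 < 167? ✗; start 165 < 116? ✗ → no.
stage88: end 129 < 167? ✓; start 76 < 116? ✓ → yes.
stage89: end 192 < 167? ✗; start 176 < 116? ✗ → no.
stage90: end 97 < 167? ✓; start 81 < 116? ✓ → yes.
Result: stage78, stage79, stage82, stage83, stage84, stage85, stage88, stage90.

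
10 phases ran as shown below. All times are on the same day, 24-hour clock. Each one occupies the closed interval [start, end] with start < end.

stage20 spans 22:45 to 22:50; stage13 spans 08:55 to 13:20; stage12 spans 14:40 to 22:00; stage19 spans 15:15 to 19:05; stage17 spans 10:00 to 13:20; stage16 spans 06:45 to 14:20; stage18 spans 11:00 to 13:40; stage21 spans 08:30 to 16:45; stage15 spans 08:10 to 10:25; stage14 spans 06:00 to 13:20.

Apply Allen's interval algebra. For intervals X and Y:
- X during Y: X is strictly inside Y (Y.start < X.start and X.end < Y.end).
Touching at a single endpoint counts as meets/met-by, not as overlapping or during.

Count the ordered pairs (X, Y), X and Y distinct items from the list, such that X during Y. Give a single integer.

9

Checking all 90 ordered pairs for relation 'during'; matching pairs in alphabetical order:
(stage13, stage16): stage13 during stage16 ✓
(stage13, stage21): stage13 during stage21 ✓
(stage15, stage14): stage15 during stage14 ✓
(stage15, stage16): stage15 during stage16 ✓
(stage17, stage16): stage17 during stage16 ✓
(stage17, stage21): stage17 during stage21 ✓
(stage18, stage16): stage18 during stage16 ✓
(stage18, stage21): stage18 during stage21 ✓
(stage19, stage12): stage19 during stage12 ✓
Count: 9.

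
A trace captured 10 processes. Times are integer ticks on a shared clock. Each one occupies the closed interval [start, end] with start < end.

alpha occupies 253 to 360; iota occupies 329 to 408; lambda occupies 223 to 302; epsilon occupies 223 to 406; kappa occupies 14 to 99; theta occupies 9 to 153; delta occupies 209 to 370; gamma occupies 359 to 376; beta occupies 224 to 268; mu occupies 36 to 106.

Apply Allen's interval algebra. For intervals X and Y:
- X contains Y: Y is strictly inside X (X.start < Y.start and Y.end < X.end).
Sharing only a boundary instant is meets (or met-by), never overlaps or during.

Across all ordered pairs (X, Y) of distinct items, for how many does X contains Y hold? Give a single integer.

Checking all 90 ordered pairs for relation 'contains'; matching pairs in alphabetical order:
(delta, alpha): delta contains alpha ✓
(delta, beta): delta contains beta ✓
(delta, lambda): delta contains lambda ✓
(epsilon, alpha): epsilon contains alpha ✓
(epsilon, beta): epsilon contains beta ✓
(epsilon, gamma): epsilon contains gamma ✓
(iota, gamma): iota contains gamma ✓
(lambda, beta): lambda contains beta ✓
(theta, kappa): theta contains kappa ✓
(theta, mu): theta contains mu ✓
Count: 10.

10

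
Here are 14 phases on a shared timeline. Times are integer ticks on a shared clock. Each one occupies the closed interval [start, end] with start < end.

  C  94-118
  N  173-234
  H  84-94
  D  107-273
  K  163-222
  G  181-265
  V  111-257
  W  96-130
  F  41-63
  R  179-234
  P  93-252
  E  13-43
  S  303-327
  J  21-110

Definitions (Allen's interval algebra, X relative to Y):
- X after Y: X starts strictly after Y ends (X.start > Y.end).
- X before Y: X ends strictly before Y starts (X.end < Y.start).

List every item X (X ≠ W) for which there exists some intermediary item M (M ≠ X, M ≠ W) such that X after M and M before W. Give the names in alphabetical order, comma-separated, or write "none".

Target W = [96, 130].
Intermediaries M with M before W: E, F, H.
Via E — items with X after E: C, D, G, H, K, N, P, R, S, V.
Via F — items with X after F: C, D, G, H, K, N, P, R, S, V.
Via H — items with X after H: D, G, K, N, R, S, V.
Union: C, D, G, H, K, N, P, R, S, V.

C, D, G, H, K, N, P, R, S, V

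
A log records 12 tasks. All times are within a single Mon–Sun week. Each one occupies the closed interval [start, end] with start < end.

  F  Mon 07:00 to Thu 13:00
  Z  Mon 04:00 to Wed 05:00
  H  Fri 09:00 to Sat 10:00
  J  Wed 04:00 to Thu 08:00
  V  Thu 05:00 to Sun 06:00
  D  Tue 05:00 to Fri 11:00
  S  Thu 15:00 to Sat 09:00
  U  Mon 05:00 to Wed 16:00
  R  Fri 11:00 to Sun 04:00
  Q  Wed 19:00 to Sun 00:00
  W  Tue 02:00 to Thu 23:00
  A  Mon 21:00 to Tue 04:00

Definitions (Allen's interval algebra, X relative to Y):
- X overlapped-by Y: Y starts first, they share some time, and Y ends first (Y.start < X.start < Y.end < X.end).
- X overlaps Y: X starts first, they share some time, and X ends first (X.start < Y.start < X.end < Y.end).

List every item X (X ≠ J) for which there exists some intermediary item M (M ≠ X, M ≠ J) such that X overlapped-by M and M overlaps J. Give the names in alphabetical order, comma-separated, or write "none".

Target J = [Wed 04:00, Thu 08:00].
Intermediaries M with M overlaps J: U, Z.
Via U — items with X overlapped-by U: D, F, W.
Via Z — items with X overlapped-by Z: D, F, U, W.
Union: D, F, U, W.

D, F, U, W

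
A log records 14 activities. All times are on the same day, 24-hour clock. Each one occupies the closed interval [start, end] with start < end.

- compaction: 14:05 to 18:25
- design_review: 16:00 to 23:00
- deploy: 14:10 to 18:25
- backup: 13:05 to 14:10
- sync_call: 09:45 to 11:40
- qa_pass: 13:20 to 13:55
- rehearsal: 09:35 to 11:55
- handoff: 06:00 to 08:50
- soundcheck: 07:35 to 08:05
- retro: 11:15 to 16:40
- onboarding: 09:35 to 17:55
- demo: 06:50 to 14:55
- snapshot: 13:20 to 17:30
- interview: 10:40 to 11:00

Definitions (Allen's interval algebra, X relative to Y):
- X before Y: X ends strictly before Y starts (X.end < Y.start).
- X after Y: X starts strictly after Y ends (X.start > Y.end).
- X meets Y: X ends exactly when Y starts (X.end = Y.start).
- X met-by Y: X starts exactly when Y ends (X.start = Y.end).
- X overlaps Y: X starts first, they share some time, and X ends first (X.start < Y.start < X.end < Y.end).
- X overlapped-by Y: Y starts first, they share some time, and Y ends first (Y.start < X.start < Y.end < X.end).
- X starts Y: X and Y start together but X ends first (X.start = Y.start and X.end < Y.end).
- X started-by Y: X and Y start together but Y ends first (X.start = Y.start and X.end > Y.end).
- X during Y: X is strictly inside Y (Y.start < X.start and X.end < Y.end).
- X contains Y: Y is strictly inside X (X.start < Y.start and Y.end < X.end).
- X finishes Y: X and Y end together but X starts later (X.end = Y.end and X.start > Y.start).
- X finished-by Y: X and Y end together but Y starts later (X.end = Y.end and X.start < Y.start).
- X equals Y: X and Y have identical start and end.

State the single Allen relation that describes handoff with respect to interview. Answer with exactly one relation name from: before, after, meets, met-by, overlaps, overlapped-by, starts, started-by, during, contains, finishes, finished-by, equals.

handoff = [06:00, 08:50]; interview = [10:40, 11:00].
Compare endpoints: handoff.start < interview.start, handoff.start < interview.end, handoff.end < interview.start, handoff.end < interview.end.
That pattern is 'before'.

before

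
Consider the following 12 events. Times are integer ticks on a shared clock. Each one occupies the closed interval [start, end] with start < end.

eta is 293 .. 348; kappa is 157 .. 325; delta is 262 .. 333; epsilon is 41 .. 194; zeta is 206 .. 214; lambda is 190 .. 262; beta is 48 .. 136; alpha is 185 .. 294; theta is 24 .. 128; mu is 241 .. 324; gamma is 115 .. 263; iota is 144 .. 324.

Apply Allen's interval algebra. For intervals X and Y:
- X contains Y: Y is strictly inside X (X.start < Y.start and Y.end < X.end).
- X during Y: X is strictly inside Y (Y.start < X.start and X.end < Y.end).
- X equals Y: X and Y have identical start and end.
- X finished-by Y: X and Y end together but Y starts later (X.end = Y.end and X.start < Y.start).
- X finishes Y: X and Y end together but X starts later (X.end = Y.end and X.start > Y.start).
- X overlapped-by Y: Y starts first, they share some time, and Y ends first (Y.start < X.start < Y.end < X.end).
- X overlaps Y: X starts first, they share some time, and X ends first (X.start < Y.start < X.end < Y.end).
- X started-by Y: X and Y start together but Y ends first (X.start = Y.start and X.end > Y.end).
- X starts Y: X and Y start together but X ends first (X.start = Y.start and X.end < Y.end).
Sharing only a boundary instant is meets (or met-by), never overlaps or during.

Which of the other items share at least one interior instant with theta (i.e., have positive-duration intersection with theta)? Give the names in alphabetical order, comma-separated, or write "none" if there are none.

beta, epsilon, gamma

Target theta = [24, 128].
alpha [185, 294] → after → no.
beta [48, 136] → overlapped-by → yes.
delta [262, 333] → after → no.
epsilon [41, 194] → overlapped-by → yes.
eta [293, 348] → after → no.
gamma [115, 263] → overlapped-by → yes.
iota [144, 324] → after → no.
kappa [157, 325] → after → no.
lambda [190, 262] → after → no.
mu [241, 324] → after → no.
zeta [206, 214] → after → no.
Result: beta, epsilon, gamma.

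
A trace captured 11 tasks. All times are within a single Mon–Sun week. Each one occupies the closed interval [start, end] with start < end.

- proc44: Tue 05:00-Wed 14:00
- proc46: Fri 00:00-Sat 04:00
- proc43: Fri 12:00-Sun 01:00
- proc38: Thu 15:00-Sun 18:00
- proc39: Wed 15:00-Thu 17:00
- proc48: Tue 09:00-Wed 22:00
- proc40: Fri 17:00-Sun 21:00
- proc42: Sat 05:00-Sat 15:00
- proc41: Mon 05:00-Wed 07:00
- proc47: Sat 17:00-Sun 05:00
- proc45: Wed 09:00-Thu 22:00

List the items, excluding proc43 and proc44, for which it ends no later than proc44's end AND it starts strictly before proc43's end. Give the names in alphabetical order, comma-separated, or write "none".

proc41

Conditions: its end is no later than proc44's end (X.end <= Wed 14:00) AND its start is strictly before proc43's end (X.start < Sun 01:00).
proc38: end Sun 18:00 <= Wed 14:00? ✗; start Thu 15:00 < Sun 01:00? ✓ → no.
proc39: end Thu 17:00 <= Wed 14:00? ✗; start Wed 15:00 < Sun 01:00? ✓ → no.
proc40: end Sun 21:00 <= Wed 14:00? ✗; start Fri 17:00 < Sun 01:00? ✓ → no.
proc41: end Wed 07:00 <= Wed 14:00? ✓; start Mon 05:00 < Sun 01:00? ✓ → yes.
proc42: end Sat 15:00 <= Wed 14:00? ✗; start Sat 05:00 < Sun 01:00? ✓ → no.
proc45: end Thu 22:00 <= Wed 14:00? ✗; start Wed 09:00 < Sun 01:00? ✓ → no.
proc46: end Sat 04:00 <= Wed 14:00? ✗; start Fri 00:00 < Sun 01:00? ✓ → no.
proc47: end Sun 05:00 <= Wed 14:00? ✗; start Sat 17:00 < Sun 01:00? ✓ → no.
proc48: end Wed 22:00 <= Wed 14:00? ✗; start Tue 09:00 < Sun 01:00? ✓ → no.
Result: proc41.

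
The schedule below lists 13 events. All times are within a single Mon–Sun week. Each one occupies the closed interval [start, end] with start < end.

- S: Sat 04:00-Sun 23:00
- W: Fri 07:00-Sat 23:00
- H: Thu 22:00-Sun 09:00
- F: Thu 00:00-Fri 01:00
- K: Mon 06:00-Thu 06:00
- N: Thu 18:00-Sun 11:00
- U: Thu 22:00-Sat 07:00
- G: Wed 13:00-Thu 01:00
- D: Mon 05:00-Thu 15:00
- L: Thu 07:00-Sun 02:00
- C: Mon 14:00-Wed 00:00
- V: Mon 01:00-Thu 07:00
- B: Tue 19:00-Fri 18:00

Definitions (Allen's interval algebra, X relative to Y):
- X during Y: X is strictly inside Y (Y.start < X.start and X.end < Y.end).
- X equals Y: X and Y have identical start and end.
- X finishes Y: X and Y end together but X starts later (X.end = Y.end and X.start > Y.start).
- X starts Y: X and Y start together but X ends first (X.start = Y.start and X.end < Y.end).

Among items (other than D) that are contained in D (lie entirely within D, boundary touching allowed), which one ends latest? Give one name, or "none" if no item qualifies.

Target D = [Mon 05:00, Thu 15:00].
B [Tue 19:00, Fri 18:00] → overlapped-by → excluded.
C [Mon 14:00, Wed 00:00] → during → candidate.
F [Thu 00:00, Fri 01:00] → overlapped-by → excluded.
G [Wed 13:00, Thu 01:00] → during → candidate.
H [Thu 22:00, Sun 09:00] → after → excluded.
K [Mon 06:00, Thu 06:00] → during → candidate.
L [Thu 07:00, Sun 02:00] → overlapped-by → excluded.
N [Thu 18:00, Sun 11:00] → after → excluded.
S [Sat 04:00, Sun 23:00] → after → excluded.
U [Thu 22:00, Sat 07:00] → after → excluded.
V [Mon 01:00, Thu 07:00] → overlaps → excluded.
W [Fri 07:00, Sat 23:00] → after → excluded.
Among candidates, latest end is Thu 06:00 → K.

K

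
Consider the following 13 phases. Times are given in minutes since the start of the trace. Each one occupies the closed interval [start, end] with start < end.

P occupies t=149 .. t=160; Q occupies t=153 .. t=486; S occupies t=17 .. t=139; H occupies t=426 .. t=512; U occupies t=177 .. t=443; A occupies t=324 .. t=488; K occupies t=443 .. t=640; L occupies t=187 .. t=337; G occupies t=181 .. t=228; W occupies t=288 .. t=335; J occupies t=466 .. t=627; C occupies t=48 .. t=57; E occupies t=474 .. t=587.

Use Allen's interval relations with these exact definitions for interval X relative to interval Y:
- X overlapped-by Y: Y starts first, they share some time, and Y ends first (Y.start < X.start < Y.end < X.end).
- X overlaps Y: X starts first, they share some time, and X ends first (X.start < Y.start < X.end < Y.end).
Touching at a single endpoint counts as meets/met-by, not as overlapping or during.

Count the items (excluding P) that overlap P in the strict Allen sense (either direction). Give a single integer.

1

Target P = [t=149, t=160].
A [t=324, t=488] → after → no.
C [t=48, t=57] → before → no.
E [t=474, t=587] → after → no.
G [t=181, t=228] → after → no.
H [t=426, t=512] → after → no.
J [t=466, t=627] → after → no.
K [t=443, t=640] → after → no.
L [t=187, t=337] → after → no.
Q [t=153, t=486] → overlapped-by → counts.
S [t=17, t=139] → before → no.
U [t=177, t=443] → after → no.
W [t=288, t=335] → after → no.
Total: 1.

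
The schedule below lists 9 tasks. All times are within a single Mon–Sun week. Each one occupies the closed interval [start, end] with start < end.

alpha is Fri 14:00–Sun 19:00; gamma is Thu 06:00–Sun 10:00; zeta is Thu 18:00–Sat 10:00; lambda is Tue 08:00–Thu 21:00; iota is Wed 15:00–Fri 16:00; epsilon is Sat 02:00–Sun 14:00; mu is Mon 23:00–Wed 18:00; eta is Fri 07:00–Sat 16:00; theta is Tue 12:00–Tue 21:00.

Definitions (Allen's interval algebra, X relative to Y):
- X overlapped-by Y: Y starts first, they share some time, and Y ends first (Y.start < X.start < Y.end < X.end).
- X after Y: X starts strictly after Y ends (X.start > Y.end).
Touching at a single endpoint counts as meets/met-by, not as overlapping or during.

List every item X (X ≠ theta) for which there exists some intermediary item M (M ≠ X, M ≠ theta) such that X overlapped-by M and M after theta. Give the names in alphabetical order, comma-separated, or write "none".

alpha, epsilon, eta, gamma, zeta

Target theta = [Tue 12:00, Tue 21:00].
Intermediaries M with M after theta: alpha, epsilon, eta, gamma, iota, zeta.
Via alpha — items with X overlapped-by alpha: none.
Via epsilon — items with X overlapped-by epsilon: none.
Via eta — items with X overlapped-by eta: alpha, epsilon.
Via gamma — items with X overlapped-by gamma: alpha, epsilon.
Via iota — items with X overlapped-by iota: alpha, eta, gamma, zeta.
Via zeta — items with X overlapped-by zeta: alpha, epsilon, eta.
Union: alpha, epsilon, eta, gamma, zeta.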